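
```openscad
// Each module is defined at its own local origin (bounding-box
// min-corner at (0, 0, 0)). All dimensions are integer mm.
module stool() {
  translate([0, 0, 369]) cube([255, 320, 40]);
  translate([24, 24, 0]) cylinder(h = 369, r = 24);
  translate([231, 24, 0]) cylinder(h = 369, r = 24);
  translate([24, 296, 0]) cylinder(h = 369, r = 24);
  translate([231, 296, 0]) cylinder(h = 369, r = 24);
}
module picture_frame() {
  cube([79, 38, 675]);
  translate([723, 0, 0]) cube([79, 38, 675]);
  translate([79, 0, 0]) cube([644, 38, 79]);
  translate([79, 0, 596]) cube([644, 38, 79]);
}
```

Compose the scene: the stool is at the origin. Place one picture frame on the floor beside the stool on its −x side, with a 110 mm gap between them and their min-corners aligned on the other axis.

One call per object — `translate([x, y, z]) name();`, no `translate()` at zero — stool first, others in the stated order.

stool();
translate([-912, 0, 0]) picture_frame();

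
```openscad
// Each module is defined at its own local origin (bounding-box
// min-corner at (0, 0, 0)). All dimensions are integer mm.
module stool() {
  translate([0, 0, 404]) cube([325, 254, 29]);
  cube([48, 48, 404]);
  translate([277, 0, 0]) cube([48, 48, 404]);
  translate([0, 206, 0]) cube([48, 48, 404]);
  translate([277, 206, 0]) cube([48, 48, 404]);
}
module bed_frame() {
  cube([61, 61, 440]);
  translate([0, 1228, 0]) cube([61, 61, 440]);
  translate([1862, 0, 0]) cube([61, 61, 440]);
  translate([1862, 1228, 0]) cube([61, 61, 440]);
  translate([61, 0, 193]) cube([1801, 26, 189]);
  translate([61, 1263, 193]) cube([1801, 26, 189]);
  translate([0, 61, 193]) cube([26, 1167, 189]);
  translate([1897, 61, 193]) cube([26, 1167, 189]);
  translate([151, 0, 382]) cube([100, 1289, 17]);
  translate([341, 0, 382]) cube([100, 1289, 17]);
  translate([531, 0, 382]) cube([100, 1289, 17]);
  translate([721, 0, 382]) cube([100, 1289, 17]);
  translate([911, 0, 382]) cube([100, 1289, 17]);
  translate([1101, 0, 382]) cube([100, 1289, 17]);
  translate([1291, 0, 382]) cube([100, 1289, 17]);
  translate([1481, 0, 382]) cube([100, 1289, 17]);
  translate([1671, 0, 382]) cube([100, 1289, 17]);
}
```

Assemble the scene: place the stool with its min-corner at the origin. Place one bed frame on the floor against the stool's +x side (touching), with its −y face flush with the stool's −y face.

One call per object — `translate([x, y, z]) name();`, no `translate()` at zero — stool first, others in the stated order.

stool();
translate([325, 0, 0]) bed_frame();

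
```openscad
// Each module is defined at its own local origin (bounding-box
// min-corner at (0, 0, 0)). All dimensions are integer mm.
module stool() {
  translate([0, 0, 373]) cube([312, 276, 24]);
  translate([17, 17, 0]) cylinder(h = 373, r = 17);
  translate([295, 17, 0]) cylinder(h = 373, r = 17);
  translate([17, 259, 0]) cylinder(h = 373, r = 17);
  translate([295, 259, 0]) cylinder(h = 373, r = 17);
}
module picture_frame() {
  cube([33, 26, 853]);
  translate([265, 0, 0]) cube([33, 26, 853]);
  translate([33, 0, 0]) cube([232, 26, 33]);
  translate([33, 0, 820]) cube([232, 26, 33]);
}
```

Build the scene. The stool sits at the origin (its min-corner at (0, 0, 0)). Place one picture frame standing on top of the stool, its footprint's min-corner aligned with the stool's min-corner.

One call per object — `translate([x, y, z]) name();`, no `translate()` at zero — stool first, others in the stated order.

stool();
translate([0, 0, 397]) picture_frame();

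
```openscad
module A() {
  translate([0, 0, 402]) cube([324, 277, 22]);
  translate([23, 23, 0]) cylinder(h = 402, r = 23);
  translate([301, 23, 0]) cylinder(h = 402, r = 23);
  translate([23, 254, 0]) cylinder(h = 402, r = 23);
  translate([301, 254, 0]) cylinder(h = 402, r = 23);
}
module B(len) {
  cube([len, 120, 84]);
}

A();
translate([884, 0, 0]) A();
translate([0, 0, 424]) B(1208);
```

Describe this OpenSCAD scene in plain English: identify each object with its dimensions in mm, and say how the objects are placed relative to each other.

A is a simple wooden stool: a rectangular seat 324 mm (x) by 277 mm (y), 22 mm thick, top face at z = 424 mm, on four round legs, each 46 mm in diameter. The legs rest on z = 0, each leg's axis is inset half a diameter from the nearest pair of seat edges (so the leg's bounding box is flush with the corner).

B is a rectangular beam 1208 mm long (x), 120 mm deep (y), 84 mm thick (z).

The beam spans the tops of two stools placed 560 mm apart, resting at z = 424 mm.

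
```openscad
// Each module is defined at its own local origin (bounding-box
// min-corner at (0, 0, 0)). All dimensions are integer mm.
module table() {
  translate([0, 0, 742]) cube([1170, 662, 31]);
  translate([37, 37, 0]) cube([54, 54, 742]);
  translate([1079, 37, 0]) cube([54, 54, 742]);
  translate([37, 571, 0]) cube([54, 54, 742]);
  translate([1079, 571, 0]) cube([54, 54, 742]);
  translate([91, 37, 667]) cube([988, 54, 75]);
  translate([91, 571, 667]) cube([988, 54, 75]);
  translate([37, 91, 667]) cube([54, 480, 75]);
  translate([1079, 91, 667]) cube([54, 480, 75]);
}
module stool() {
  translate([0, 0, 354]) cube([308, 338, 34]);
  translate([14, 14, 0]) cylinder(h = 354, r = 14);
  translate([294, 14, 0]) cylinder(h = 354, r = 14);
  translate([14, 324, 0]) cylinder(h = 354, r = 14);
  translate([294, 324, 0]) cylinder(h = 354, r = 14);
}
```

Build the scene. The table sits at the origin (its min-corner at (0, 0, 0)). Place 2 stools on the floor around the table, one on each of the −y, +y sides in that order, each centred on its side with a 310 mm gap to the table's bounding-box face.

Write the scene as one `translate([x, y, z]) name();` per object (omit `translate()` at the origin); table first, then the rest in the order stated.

table();
translate([431, -648, 0]) stool();
translate([431, 972, 0]) stool();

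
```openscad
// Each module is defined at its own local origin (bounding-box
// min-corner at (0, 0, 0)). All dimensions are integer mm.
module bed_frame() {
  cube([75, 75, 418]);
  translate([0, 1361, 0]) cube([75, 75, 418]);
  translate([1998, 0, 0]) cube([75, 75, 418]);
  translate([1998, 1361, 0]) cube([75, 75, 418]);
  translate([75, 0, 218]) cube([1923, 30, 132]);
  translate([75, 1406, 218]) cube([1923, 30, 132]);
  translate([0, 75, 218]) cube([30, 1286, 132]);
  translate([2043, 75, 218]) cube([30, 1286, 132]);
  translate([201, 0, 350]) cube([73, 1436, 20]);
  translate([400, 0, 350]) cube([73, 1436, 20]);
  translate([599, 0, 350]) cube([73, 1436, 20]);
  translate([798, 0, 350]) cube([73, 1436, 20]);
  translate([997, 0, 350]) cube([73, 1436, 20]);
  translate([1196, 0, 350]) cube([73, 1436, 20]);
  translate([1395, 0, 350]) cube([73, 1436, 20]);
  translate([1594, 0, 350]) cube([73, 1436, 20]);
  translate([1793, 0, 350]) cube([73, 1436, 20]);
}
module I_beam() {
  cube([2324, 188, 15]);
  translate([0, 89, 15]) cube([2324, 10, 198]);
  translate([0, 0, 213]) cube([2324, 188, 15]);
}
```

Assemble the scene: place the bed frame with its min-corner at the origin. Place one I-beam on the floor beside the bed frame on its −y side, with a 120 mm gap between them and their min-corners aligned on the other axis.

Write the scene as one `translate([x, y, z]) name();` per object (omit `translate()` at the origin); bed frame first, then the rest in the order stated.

bed_frame();
translate([0, -308, 0]) I_beam();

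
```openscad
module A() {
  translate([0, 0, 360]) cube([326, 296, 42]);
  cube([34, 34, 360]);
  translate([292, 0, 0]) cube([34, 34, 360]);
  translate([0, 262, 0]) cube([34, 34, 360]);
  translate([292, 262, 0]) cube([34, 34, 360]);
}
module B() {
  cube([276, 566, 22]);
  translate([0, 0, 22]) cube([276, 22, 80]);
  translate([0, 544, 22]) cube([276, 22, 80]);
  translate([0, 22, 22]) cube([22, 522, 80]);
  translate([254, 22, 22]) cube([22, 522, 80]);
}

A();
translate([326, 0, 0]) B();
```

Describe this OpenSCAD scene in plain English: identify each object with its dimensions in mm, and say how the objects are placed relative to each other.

A is a four-legged stool. The seat is a 326×296×42 mm slab whose top surface is at z = 402 mm; four square legs, each 34×34 mm in cross-section, run from the floor (z = 0) to the underside of the seat, each flush with a corner of the seat.

B is an open-topped rectangular box: outside dimensions 276×566×102 mm, with a uniform wall and base thickness of 22 mm. The base is a full 276×566 slab on the floor; four walls sit on top of the base. The front and back walls (the −y and +y sides) span the full width; the two side walls fit between them.

The open box is against the stool's +x side, with their −y faces flush.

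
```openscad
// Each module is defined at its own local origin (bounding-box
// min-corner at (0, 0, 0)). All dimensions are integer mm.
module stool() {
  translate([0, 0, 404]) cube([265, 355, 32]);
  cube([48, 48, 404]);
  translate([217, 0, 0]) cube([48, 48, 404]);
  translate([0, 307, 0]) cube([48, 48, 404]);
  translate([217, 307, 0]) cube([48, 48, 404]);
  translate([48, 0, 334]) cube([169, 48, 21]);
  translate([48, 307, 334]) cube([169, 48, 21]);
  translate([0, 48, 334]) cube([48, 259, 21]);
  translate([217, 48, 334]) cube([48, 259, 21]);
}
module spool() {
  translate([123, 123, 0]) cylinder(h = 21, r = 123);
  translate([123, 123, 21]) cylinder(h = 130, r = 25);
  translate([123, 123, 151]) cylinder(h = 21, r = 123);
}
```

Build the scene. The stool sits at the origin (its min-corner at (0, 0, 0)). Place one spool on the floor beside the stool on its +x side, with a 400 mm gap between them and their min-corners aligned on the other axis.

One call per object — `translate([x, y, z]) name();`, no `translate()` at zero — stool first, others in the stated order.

stool();
translate([665, 0, 0]) spool();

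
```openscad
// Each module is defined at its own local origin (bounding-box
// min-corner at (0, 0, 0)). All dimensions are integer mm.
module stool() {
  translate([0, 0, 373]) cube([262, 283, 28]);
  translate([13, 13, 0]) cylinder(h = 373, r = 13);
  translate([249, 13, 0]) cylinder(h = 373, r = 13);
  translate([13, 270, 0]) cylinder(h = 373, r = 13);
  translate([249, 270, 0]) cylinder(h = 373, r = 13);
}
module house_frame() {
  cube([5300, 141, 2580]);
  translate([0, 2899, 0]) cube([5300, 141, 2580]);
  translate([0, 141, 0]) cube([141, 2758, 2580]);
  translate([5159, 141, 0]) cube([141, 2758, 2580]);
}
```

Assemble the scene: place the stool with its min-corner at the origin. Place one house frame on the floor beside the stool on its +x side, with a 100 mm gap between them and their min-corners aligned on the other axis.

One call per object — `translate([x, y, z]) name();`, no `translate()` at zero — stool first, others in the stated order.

stool();
translate([362, 0, 0]) house_frame();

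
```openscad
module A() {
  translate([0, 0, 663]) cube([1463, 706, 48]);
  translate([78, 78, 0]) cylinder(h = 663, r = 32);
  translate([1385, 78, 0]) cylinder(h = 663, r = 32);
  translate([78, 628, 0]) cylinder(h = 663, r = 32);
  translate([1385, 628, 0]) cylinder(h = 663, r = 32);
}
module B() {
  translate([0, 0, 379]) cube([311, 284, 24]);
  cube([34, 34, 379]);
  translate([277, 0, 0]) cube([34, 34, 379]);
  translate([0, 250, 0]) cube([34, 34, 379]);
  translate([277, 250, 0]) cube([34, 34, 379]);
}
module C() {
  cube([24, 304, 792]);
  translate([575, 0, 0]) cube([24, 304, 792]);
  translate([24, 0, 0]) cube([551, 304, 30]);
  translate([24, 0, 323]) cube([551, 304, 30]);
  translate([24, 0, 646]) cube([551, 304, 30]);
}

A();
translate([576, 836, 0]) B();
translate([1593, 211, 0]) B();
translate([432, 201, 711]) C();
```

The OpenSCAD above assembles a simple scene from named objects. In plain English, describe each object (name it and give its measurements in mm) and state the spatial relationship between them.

A is a rectangular dining table. The top is 1463×706×48 mm with its upper surface at z = 711 mm. It stands on four round legs of 64 mm diameter, each leg's bounding box inset 46 mm from the nearest pair of top edges, running from the floor to the underside of the top.

B is a four-legged stool. The seat is a 311×284×24 mm slab whose top surface is at z = 403 mm; four square legs, each 34×34 mm in cross-section, run from the floor (z = 0) to the underside of the seat, each flush with a corner of the seat.

C is an open bookshelf. Two side panels, each 24 mm thick, 304 mm deep and 792 mm tall, stand 599 mm apart (outside-to-outside). Between them sit 3 shelves, each 30 mm thick and 304 mm deep, spanning the full gap between the sides. The bottom shelf rests on the floor (its underside at z = 0) and the clear gap between one shelf's top and the next shelf's underside is 293 mm.

Two stools sit around the table at the +y, +x sides. The bookshelf is on top of the table, centred.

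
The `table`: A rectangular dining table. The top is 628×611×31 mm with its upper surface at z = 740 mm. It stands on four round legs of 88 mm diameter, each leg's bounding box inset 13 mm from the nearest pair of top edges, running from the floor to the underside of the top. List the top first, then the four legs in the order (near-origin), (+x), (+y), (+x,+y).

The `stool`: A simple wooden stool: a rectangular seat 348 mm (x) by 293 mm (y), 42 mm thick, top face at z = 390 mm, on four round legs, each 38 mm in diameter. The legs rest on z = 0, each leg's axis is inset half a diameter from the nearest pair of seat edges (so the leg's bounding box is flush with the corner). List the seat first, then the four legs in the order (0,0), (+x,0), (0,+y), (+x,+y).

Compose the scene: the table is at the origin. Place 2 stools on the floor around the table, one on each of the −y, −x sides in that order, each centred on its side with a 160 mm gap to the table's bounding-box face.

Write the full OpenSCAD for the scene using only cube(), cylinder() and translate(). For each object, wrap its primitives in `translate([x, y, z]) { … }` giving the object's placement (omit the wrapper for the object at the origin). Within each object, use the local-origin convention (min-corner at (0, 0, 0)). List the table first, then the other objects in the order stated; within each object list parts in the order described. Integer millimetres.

translate([0, 0, 709]) cube([628, 611, 31]);
translate([57, 57, 0]) cylinder(h = 709, r = 44);
translate([571, 57, 0]) cylinder(h = 709, r = 44);
translate([57, 554, 0]) cylinder(h = 709, r = 44);
translate([571, 554, 0]) cylinder(h = 709, r = 44);
translate([140, -453, 0]) {
  translate([0, 0, 348]) cube([348, 293, 42]);
  translate([19, 19, 0]) cylinder(h = 348, r = 19);
  translate([329, 19, 0]) cylinder(h = 348, r = 19);
  translate([19, 274, 0]) cylinder(h = 348, r = 19);
  translate([329, 274, 0]) cylinder(h = 348, r = 19);
}
translate([-508, 159, 0]) {
  translate([0, 0, 348]) cube([348, 293, 42]);
  translate([19, 19, 0]) cylinder(h = 348, r = 19);
  translate([329, 19, 0]) cylinder(h = 348, r = 19);
  translate([19, 274, 0]) cylinder(h = 348, r = 19);
  translate([329, 274, 0]) cylinder(h = 348, r = 19);
}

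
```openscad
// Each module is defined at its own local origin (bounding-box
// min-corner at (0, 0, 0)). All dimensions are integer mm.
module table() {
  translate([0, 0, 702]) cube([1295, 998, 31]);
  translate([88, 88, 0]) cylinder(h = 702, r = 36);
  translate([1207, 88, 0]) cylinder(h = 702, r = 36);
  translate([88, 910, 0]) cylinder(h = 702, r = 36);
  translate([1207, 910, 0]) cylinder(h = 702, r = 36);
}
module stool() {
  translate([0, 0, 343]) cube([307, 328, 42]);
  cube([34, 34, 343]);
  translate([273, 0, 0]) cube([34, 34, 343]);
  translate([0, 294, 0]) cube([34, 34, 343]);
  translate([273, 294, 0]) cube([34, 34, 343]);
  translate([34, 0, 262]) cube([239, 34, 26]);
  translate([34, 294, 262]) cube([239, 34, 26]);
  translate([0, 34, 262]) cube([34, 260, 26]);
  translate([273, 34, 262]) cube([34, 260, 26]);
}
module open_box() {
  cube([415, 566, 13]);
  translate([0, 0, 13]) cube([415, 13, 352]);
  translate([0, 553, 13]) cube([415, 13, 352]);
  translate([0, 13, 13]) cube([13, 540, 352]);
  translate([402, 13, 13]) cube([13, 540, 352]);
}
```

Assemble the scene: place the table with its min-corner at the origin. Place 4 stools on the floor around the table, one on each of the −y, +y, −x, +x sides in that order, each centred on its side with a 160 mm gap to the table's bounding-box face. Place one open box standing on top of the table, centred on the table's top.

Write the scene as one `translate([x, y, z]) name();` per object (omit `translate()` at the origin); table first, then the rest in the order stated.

table();
translate([494, -488, 0]) stool();
translate([494, 1158, 0]) stool();
translate([-467, 335, 0]) stool();
translate([1455, 335, 0]) stool();
translate([440, 216, 733]) open_box();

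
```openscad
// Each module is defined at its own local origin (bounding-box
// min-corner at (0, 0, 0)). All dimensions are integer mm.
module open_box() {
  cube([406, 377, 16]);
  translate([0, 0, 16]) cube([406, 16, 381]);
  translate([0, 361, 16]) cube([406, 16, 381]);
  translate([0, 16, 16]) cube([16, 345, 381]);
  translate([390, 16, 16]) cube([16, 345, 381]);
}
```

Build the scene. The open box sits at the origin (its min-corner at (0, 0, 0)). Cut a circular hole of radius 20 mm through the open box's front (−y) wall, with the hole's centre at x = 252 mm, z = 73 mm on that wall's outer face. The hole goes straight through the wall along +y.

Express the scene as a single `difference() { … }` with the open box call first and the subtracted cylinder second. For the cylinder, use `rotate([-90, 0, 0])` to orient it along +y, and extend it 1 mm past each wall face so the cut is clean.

difference() {
  open_box();
  translate([252, -1, 73]) rotate([-90, 0, 0]) cylinder(h = 18, r = 20);
}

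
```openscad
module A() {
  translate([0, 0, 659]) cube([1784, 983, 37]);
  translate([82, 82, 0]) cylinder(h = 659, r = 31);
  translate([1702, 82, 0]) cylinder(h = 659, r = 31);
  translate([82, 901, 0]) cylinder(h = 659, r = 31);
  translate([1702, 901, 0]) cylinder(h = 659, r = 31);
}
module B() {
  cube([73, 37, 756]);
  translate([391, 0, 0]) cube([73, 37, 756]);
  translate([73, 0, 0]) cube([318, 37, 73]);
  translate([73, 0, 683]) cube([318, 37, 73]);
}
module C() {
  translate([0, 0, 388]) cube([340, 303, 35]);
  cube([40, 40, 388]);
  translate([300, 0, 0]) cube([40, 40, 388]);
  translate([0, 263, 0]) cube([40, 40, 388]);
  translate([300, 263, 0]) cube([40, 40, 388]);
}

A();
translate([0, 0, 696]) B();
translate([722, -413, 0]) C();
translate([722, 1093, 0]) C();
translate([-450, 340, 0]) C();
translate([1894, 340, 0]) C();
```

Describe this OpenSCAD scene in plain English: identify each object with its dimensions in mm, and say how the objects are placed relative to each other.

A is a table with a 1784×983 mm rectangular top, 37 mm thick, top surface at z = 696 mm, supported by four round legs of 62 mm diameter, each leg's bounding box inset 51 mm from the nearest pair of top edges, running from the floor.

B is a picture frame with a 318×610 mm rectangular opening (x by z) and a uniform 73 mm border on every side. Frame depth is 37 mm along y. It is built from two vertical stiles running the full outside height and two horizontal rails spanning the gap between the stiles.

C is a simple wooden stool: a rectangular seat 340 mm (x) by 303 mm (y), 35 mm thick, top face at z = 423 mm, on four square legs, each 40×40 mm in cross-section. The legs rest on z = 0, each flush with a corner of the seat.

The picture frame is on top of the table. Four stools sit around the table at the −y, +y, −x, +x sides.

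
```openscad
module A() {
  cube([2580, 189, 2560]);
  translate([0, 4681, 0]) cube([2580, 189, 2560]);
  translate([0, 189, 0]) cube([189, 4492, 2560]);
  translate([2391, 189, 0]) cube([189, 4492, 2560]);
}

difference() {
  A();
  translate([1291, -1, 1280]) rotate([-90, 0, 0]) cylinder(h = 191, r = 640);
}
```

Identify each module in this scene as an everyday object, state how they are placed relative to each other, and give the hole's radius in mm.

The subtracted cylinder has r = 640 mm.

A is a house frame. The house frame has a circular hole through its front wall. The hole's radius is 640 mm.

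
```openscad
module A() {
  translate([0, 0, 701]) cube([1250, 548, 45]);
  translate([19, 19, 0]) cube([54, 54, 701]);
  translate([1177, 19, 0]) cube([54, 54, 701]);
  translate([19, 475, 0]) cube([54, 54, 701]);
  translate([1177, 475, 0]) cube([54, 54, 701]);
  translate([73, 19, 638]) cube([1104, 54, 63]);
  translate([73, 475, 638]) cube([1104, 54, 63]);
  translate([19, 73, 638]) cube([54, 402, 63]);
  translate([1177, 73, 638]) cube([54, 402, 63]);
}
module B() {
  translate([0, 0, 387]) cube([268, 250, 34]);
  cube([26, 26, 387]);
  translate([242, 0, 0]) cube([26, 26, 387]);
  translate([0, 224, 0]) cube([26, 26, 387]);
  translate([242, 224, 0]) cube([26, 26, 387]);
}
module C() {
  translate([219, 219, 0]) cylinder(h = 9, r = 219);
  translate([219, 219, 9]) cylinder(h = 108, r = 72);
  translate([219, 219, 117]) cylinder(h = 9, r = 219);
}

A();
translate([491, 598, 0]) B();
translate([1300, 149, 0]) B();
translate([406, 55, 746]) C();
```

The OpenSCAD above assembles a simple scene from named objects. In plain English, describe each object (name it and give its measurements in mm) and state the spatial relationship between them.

A is a table: top 1250 mm (x) × 548 mm (y), 45 mm thick, upper face at z = 746 mm, on four 54×54 mm square legs, each inset 19 mm from the nearest pair of top edges, running from z = 0 to the bottom of the top. Four apron rails, 54 mm thick and 63 mm tall, run between adjacent legs with their top edges flush with the underside of the top and their outer faces flush with the legs' outer faces.

B is a four-legged stool. The seat is 268×250 mm, 34 mm thick, top at z = 421 mm. It stands on four square legs, each 26×26 mm in cross-section, from z = 0 to the seat underside, each flush with a corner of the seat.

C is a spool: two coaxial disc flanges of radius 219 mm and thickness 9 mm, joined by a core cylinder of radius 72 mm and height 108 mm. The lower flange rests on z = 0 and the three cylinders share a vertical axis.

Two stools sit around the table at the +y, +x sides. The spool is on top of the table, centred.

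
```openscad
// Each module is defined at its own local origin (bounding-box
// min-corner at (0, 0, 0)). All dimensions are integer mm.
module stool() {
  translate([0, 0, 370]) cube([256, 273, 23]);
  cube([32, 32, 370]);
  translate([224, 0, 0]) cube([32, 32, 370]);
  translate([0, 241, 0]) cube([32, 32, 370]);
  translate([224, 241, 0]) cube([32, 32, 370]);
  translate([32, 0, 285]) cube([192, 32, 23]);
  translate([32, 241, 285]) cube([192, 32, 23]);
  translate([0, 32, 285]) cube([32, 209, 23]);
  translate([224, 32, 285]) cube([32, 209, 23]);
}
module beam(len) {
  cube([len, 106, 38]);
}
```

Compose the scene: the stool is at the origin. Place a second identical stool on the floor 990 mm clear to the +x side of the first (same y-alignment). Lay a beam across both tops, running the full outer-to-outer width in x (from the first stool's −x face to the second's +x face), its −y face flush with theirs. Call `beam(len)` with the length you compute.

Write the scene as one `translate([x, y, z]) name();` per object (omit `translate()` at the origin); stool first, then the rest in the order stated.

stool();
translate([1246, 0, 0]) stool();
translate([0, 0, 393]) beam(1502);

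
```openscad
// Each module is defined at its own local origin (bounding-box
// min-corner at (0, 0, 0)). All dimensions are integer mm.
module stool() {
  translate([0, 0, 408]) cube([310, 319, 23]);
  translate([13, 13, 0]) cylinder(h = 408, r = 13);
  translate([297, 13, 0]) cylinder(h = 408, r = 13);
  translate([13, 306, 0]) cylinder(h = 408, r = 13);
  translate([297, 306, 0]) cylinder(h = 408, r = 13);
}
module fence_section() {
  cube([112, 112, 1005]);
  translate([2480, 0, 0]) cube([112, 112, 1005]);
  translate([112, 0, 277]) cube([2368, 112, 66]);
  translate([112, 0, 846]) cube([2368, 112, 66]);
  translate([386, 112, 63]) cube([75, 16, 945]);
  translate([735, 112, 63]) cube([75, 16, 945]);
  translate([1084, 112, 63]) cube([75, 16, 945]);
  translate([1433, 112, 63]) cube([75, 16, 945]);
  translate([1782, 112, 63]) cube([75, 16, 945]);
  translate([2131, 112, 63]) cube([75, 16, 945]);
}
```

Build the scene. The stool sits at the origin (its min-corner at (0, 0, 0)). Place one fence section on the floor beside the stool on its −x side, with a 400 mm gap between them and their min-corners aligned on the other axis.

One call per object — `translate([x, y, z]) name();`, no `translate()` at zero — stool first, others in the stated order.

stool();
translate([-2992, 0, 0]) fence_section();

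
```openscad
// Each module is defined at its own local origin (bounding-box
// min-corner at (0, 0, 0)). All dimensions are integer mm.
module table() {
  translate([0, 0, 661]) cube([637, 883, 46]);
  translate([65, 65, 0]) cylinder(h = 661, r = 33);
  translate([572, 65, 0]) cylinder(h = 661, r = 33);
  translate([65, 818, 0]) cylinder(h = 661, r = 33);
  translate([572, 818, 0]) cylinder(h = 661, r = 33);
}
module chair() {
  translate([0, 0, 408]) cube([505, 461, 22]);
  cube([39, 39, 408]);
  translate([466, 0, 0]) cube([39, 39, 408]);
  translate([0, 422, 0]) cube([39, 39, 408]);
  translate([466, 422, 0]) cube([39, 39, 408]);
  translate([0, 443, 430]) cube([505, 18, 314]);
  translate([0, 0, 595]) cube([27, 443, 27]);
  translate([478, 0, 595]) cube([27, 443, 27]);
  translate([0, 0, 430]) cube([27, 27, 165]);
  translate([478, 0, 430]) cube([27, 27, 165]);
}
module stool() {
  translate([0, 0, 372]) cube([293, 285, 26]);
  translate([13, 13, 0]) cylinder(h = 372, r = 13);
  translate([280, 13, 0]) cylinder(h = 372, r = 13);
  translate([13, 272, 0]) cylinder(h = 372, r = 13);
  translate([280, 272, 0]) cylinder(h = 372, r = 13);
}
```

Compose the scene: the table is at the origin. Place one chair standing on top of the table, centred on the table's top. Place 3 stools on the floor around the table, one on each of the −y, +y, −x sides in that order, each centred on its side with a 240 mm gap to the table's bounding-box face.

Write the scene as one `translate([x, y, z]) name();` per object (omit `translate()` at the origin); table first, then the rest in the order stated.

table();
translate([66, 211, 707]) chair();
translate([172, -525, 0]) stool();
translate([172, 1123, 0]) stool();
translate([-533, 299, 0]) stool();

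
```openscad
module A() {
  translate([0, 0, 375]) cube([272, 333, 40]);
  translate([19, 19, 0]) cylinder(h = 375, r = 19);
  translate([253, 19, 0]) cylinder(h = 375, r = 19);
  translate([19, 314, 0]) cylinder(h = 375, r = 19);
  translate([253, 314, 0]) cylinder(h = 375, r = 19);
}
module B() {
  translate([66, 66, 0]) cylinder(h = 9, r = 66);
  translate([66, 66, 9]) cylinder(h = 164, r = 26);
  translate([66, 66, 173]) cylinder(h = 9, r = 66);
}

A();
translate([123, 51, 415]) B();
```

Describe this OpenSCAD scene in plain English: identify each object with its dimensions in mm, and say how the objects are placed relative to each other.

A is a four-legged stool. The seat is a 272×333×40 mm slab whose top surface is at z = 415 mm; four round legs, each 38 mm in diameter, run from the floor (z = 0) to the underside of the seat, each leg's axis is inset half a diameter from the nearest pair of seat edges (so the leg's bounding box is flush with the corner).

B is a spool: two coaxial disc flanges of radius 66 mm and thickness 9 mm, joined by a core cylinder of radius 26 mm and height 164 mm. The lower flange rests on z = 0 and the three cylinders share a vertical axis.

The spool is on top of the stool.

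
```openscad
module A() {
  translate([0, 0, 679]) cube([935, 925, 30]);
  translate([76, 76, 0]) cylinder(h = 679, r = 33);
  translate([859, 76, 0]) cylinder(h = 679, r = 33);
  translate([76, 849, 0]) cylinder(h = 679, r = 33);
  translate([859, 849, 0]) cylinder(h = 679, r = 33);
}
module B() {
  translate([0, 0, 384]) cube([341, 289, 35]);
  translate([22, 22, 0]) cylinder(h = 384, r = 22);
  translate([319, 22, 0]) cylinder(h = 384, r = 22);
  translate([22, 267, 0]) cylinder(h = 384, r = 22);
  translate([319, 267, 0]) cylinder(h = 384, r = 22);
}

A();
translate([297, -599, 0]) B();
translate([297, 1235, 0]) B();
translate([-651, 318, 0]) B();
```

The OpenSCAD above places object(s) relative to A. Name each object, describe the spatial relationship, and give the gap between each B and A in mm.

Each stool's nearest face is 310 mm from the table's bounding box.

A is a table. B is a stool. Three stools sit around the table at the −y, +y, −x sides. The gap between each stool and the table is 310 mm.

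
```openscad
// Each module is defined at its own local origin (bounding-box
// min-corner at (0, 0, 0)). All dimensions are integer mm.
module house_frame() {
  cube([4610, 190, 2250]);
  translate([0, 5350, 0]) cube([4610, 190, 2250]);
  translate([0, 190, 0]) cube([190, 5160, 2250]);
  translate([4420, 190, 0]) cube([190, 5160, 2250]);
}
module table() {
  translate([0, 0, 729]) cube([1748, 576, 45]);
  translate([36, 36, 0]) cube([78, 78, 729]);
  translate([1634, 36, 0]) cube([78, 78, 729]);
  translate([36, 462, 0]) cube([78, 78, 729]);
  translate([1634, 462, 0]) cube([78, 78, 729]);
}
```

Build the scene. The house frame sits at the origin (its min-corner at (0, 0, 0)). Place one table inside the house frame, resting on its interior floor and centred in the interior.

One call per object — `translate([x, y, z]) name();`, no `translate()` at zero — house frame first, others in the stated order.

house_frame();
translate([1431, 2482, 0]) table();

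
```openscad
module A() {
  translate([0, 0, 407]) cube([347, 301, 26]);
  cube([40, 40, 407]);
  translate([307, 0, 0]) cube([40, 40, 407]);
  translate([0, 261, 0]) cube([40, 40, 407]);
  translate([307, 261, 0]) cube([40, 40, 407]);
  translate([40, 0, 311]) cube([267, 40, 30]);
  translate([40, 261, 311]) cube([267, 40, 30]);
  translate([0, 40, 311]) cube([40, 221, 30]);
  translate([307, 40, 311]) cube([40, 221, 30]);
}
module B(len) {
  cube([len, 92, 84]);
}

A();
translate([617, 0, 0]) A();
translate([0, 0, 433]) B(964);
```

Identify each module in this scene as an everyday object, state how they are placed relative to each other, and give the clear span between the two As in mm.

A is a stool. B is a beam. A beam spans the tops of two stools. The clear span between the two stools is 270 mm.

Second stool starts at x = 617; first ends at x = 347; clear span = 617 − 347 = 270 mm.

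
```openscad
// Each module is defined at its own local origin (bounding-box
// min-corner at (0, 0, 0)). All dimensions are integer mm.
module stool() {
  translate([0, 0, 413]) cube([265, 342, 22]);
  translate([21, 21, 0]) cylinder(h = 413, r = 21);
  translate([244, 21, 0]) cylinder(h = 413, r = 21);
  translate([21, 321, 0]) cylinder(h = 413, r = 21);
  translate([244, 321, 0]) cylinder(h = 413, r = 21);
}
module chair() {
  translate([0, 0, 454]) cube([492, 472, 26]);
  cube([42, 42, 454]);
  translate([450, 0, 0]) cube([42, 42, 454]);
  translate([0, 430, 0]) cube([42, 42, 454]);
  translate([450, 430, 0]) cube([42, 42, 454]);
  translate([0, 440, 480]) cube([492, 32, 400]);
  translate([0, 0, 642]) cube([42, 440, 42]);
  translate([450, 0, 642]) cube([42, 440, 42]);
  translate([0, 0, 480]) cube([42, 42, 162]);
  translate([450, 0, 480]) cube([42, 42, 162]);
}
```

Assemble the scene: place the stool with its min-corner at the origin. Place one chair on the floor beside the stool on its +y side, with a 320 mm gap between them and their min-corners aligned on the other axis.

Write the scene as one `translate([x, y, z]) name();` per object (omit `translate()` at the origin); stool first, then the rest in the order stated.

stool();
translate([0, 662, 0]) chair();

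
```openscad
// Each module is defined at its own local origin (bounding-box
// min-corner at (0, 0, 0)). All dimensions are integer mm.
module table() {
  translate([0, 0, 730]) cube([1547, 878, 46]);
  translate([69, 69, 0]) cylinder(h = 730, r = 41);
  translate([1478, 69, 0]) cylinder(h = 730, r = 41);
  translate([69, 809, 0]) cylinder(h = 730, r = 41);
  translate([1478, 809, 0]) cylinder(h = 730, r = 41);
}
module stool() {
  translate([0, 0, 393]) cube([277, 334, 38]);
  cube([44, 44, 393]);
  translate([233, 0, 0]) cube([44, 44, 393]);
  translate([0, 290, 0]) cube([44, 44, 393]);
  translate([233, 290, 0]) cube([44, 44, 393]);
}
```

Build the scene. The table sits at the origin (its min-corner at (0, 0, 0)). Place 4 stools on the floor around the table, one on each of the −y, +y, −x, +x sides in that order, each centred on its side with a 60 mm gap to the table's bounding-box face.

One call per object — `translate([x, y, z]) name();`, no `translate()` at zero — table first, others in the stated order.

table();
translate([635, -394, 0]) stool();
translate([635, 938, 0]) stool();
translate([-337, 272, 0]) stool();
translate([1607, 272, 0]) stool();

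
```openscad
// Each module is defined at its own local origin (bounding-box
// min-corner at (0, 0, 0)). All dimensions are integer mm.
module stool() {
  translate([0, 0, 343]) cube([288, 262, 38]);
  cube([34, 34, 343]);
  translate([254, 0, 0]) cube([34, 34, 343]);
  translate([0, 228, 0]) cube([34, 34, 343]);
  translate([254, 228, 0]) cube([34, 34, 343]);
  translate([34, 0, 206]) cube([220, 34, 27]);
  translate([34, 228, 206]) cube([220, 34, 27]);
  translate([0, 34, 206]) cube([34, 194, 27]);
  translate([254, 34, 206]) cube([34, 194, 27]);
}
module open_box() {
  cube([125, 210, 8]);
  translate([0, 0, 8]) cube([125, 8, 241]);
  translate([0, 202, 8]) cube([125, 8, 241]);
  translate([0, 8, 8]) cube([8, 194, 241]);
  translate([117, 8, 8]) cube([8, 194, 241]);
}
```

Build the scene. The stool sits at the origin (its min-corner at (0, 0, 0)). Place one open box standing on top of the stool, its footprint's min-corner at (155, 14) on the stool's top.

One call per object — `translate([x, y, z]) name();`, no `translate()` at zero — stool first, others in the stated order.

stool();
translate([155, 14, 381]) open_box();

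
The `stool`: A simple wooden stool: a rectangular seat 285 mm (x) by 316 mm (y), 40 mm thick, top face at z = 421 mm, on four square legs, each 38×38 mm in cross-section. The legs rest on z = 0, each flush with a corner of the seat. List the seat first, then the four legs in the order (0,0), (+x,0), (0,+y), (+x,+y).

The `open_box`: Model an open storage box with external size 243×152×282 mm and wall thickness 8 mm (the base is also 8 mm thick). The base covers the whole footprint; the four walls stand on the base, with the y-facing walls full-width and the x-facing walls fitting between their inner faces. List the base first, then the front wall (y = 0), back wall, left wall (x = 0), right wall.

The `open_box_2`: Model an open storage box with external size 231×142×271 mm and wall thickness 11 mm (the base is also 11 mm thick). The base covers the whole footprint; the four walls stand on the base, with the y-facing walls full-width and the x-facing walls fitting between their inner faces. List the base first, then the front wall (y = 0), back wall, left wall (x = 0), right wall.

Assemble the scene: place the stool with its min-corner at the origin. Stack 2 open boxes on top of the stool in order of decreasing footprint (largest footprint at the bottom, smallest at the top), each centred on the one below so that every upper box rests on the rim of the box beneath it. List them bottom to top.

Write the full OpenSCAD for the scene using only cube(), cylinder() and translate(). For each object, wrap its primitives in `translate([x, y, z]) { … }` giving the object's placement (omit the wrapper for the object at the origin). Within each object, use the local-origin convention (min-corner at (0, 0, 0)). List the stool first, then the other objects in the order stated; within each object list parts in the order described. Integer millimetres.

translate([0, 0, 381]) cube([285, 316, 40]);
cube([38, 38, 381]);
translate([247, 0, 0]) cube([38, 38, 381]);
translate([0, 278, 0]) cube([38, 38, 381]);
translate([247, 278, 0]) cube([38, 38, 381]);
translate([21, 82, 421]) {
  cube([243, 152, 8]);
  translate([0, 0, 8]) cube([243, 8, 274]);
  translate([0, 144, 8]) cube([243, 8, 274]);
  translate([0, 8, 8]) cube([8, 136, 274]);
  translate([235, 8, 8]) cube([8, 136, 274]);
}
translate([27, 87, 703]) {
  cube([231, 142, 11]);
  translate([0, 0, 11]) cube([231, 11, 260]);
  translate([0, 131, 11]) cube([231, 11, 260]);
  translate([0, 11, 11]) cube([11, 120, 260]);
  translate([220, 11, 11]) cube([11, 120, 260]);
}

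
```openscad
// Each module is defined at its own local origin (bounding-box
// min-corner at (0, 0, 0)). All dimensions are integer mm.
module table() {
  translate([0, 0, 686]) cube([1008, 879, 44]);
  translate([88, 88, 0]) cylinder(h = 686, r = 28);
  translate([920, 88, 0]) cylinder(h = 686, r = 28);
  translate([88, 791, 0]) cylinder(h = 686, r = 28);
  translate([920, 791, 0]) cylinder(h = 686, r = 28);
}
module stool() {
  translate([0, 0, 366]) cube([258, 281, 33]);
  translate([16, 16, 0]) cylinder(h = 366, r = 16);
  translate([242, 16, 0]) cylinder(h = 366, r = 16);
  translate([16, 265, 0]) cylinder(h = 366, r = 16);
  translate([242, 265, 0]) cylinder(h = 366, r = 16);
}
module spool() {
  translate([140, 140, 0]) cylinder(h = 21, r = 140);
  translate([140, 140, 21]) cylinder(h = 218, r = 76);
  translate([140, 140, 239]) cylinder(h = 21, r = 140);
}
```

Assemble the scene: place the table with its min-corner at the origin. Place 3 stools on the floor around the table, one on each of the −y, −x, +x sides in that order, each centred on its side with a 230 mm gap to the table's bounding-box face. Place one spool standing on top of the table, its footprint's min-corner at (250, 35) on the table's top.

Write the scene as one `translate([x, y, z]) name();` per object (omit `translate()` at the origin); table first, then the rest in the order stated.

table();
translate([375, -511, 0]) stool();
translate([-488, 299, 0]) stool();
translate([1238, 299, 0]) stool();
translate([250, 35, 730]) spool();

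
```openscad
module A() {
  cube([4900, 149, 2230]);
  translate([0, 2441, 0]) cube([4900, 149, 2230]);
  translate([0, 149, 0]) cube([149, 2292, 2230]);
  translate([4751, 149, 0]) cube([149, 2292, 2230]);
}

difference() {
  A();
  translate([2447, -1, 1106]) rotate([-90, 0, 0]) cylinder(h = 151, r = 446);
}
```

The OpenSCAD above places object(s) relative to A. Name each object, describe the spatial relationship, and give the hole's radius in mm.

The subtracted cylinder has r = 446 mm.

A is a house frame. The house frame has a circular hole through its front wall. The hole's radius is 446 mm.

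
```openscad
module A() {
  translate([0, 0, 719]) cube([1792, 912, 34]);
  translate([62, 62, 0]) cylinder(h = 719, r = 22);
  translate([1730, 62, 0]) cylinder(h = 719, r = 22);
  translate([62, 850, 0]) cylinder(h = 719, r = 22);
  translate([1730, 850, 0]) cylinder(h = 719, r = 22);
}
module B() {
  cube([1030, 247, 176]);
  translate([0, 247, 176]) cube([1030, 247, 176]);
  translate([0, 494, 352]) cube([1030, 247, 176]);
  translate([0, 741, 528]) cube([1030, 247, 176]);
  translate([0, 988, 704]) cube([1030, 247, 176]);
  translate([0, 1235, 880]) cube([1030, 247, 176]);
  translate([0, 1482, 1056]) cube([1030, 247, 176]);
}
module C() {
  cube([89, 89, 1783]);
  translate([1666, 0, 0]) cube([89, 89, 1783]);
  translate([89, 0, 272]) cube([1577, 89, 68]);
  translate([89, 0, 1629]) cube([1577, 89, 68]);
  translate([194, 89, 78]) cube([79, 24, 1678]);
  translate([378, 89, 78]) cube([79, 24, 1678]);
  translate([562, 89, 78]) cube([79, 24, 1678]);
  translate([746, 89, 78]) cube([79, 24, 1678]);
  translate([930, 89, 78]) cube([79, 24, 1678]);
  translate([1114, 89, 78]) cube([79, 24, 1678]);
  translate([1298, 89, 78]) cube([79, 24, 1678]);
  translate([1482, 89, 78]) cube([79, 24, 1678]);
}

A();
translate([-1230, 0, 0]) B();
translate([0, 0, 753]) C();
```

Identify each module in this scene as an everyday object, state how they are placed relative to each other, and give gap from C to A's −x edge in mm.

The fence section's min-x is at 0; the table's min-x is 0; gap = 0 mm.

A is a table. B is a staircase. C is a fence section. The staircase is on the floor beside the table on its −x side. The fence section is on top of the table. The gap from the fence section to the table's −x edge is 0 mm.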